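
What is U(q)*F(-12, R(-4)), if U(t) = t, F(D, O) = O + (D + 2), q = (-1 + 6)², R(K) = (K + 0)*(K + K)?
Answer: 550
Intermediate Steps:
R(K) = 2*K² (R(K) = K*(2*K) = 2*K²)
q = 25 (q = 5² = 25)
F(D, O) = 2 + D + O (F(D, O) = O + (2 + D) = 2 + D + O)
U(q)*F(-12, R(-4)) = 25*(2 - 12 + 2*(-4)²) = 25*(2 - 12 + 2*16) = 25*(2 - 12 + 32) = 25*22 = 550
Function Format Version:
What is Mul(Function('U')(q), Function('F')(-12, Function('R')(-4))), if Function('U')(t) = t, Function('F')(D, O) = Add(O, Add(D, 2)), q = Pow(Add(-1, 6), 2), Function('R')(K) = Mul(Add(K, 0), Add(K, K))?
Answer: 550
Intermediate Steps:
Function('R')(K) = Mul(2, Pow(K, 2)) (Function('R')(K) = Mul(K, Mul(2, K)) = Mul(2, Pow(K, 2)))
q = 25 (q = Pow(5, 2) = 25)
Function('F')(D, O) = Add(2, D, O) (Function('F')(D, O) = Add(O, Add(2, D)) = Add(2, D, O))
Mul(Function('U')(q), Function('F')(-12, Function('R')(-4))) = Mul(25, Add(2, -12, Mul(2, Pow(-4, 2)))) = Mul(25, Add(2, -12, Mul(2, 16))) = Mul(25, Add(2, -12, 32)) = Mul(25, 22) = 550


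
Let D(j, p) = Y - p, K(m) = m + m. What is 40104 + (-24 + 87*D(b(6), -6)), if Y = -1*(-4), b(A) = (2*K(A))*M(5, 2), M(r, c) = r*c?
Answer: 40950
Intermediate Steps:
K(m) = 2*m
M(r, c) = c*r
b(A) = 40*A (b(A) = (2*(2*A))*(2*5) = (4*A)*10 = 40*A)
Y = 4
D(j, p) = 4 - p
40104 + (-24 + 87*D(b(6), -6)) = 40104 + (-24 + 87*(4 - 1*(-6))) = 40104 + (-24 + 87*(4 + 6)) = 40104 + (-24 + 87*10) = 40104 + (-24 + 870) = 40104 + 846 = 40950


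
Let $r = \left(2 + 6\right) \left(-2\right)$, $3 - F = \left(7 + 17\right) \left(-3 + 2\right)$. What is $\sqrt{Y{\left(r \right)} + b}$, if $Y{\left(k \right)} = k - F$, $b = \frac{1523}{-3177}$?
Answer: $\frac{i \sqrt{48761302}}{1059} \approx 6.5939 i$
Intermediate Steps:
$F = 27$ ($F = 3 - \left(7 + 17\right) \left(-3 + 2\right) = 3 - 24 \left(-1\right) = 3 - -24 = 3 + 24 = 27$)
$b = - \frac{1523}{3177}$ ($b = 1523 \left(- \frac{1}{3177}\right) = - \frac{1523}{3177} \approx -0.47938$)
$r = -16$ ($r = 8 \left(-2\right) = -16$)
$Y{\left(k \right)} = -27 + k$ ($Y{\left(k \right)} = k - 27 = -27 + k$)
$\sqrt{Y{\left(r \right)} + b} = \sqrt{\left(-27 - 16\right) - \frac{1523}{3177}} = \sqrt{-43 - \frac{1523}{3177}} = \sqrt{- \frac{138134}{3177}} = \frac{i \sqrt{48761302}}{1059}$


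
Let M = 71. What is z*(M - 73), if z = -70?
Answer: 140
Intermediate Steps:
z*(M - 73) = -70*(71 - 73) = -70*(-2) = 140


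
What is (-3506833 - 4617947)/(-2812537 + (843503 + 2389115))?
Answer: -2708260/140027 ≈ -19.341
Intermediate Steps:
(-3506833 - 4617947)/(-2812537 + (843503 + 2389115)) = -8124780/(-2812537 + 3232618) = -8124780/420081 = -8124780*1/420081 = -2708260/140027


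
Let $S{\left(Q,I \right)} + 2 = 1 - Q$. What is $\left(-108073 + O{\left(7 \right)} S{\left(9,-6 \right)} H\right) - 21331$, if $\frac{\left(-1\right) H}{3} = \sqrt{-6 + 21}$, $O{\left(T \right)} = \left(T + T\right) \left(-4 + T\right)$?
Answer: $-129404 + 1260 \sqrt{15} \approx -1.2452 \cdot 10^{5}$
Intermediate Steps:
$S{\left(Q,I \right)} = -1 - Q$ ($S{\left(Q,I \right)} = -2 - \left(-1 + Q\right) = -1 - Q$)
$O{\left(T \right)} = 2 T \left(-4 + T\right)$
$H = - 3 \sqrt{15}$ ($H = - 3 \sqrt{-6 + 21} = - 3 \sqrt{15} \approx -11.619$)
$\left(-108073 + O{\left(7 \right)} S{\left(9,-6 \right)} H\right) - 21331 = \left(-108073 + 2 \cdot 7 \left(-4 + 7\right) \left(-1 - 9\right) \left(- 3 \sqrt{15}\right)\right) - 21331 = \left(-108073 + 2 \cdot 7 \cdot 3 \left(-1 - 9\right) \left(- 3 \sqrt{15}\right)\right) - 21331 = \left(-108073 + 42 \left(-10\right) \left(- 3 \sqrt{15}\right)\right) - 21331 = \left(-108073 - 420 \left(- 3 \sqrt{15}\right)\right) - 21331 = \left(-108073 + 1260 \sqrt{15}\right) - 21331 = -129404 + 1260 \sqrt{15}$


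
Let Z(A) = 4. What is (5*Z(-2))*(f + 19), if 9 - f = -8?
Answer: 720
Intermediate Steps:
f = 17 (f = 9 - 1*(-8) = 9 + 8 = 17)
(5*Z(-2))*(f + 19) = (5*4)*(17 + 19) = 20*36 = 720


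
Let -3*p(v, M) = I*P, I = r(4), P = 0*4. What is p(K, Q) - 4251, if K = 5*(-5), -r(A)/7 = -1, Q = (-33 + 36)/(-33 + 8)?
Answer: -4251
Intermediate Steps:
Q = -3/25 (Q = 3/(-25) = 3*(-1/25) = -3/25 ≈ -0.12000)
r(A) = 7 (r(A) = -7*(-1) = 7)
P = 0
I = 7
K = -25
p(v, M) = 0 (p(v, M) = -7*0/3 = -⅓*0 = 0)
p(K, Q) - 4251 = 0 - 4251 = -4251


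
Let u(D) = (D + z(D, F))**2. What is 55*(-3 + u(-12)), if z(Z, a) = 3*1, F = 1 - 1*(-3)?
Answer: 4290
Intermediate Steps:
F = 4 (F = 1 + 3 = 4)
z(Z, a) = 3
u(D) = (3 + D)**2 (u(D) = (D + 3)**2 = (3 + D)**2)
55*(-3 + u(-12)) = 55*(-3 + (3 - 12)**2) = 55*(-3 + (-9)**2) = 55*(-3 + 81) = 55*78 = 4290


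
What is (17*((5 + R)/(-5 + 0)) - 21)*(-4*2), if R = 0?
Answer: 304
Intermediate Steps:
(17*((5 + R)/(-5 + 0)) - 21)*(-4*2) = (17*((5 + 0)/(-5 + 0)) - 21)*(-4*2) = (17*(5/(-5)) - 21)*(-8) = (17*(5*(-1/5)) - 21)*(-8) = (17*(-1) - 21)*(-8) = (-17 - 21)*(-8) = -38*(-8) = 304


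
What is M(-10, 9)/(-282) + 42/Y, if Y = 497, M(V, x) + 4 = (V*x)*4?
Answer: 13768/10011 ≈ 1.3753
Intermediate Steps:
M(V, x) = -4 + 4*V*x (M(V, x) = -4 + (V*x)*4 = -4 + 4*V*x)
M(-10, 9)/(-282) + 42/Y = (-4 + 4*(-10)*9)/(-282) + 42/497 = (-4 - 360)*(-1/282) + 42*(1/497) = -364*(-1/282) + 6/71 = 182/141 + 6/71 = 13768/10011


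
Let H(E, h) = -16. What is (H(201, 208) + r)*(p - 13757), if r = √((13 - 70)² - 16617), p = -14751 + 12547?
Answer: 255376 - 31922*I*√3342 ≈ 2.5538e+5 - 1.8454e+6*I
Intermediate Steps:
p = -2204
r = 2*I*√3342 (r = √((-57)² - 16617) = √(3249 - 16617) = √(-13368) = 2*I*√3342 ≈ 115.62*I)
(H(201, 208) + r)*(p - 13757) = (-16 + 2*I*√3342)*(-2204 - 13757) = (-16 + 2*I*√3342)*(-15961) = 255376 - 31922*I*√3342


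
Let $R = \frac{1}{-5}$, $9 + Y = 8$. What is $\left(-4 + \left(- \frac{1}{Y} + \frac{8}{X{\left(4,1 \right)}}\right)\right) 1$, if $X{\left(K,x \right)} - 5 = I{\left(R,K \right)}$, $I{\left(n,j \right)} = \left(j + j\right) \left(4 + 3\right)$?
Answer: $- \frac{175}{61} \approx -2.8689$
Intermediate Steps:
$Y = -1$ ($Y = -9 + 8 = -1$)
$R = - \frac{1}{5} \approx -0.2$
$I{\left(n,j \right)} = 14 j$ ($I{\left(n,j \right)} = 2 j 7 = 14 j$)
$X{\left(K,x \right)} = 5 + 14 K$
$\left(-4 + \left(- \frac{1}{Y} + \frac{8}{X{\left(4,1 \right)}}\right)\right) 1 = \left(-4 + \left(- \frac{1}{-1} + \frac{8}{5 + 14 \cdot 4}\right)\right) 1 = \left(-4 + \left(\left(-1\right) \left(-1\right) + \frac{8}{5 + 56}\right)\right) 1 = \left(-4 + \left(1 + \frac{8}{61}\right)\right) 1 = \left(-4 + \frac{69}{61}\right) 1 = \left(- \frac{175}{61}\right) 1 = - \frac{175}{61}$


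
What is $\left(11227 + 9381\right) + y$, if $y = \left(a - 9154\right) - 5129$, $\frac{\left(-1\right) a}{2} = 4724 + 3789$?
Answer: $-10701$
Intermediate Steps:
$a = -17026$ ($a = - 2 \left(4724 + 3789\right) = \left(-2\right) 8513 = -17026$)
$y = -31309$ ($y = \left(-17026 - 9154\right) - 5129 = -26180 - 5129 = -31309$)
$\left(11227 + 9381\right) + y = \left(11227 + 9381\right) - 31309 = 20608 - 31309 = -10701$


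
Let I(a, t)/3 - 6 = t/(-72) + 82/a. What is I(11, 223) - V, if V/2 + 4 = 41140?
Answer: -21711605/264 ≈ -82241.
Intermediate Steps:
V = 82272 (V = -8 + 2*41140 = -8 + 82280 = 82272)
I(a, t) = 18 + 246/a - t/24 (I(a, t) = 18 + 3*(t/(-72) + 82/a) = 18 + 3*(t*(-1/72) + 82/a) = 18 + 3*(-t/72 + 82/a) = 18 + 3*(82/a - t/72) = 18 + (246/a - t/24) = 18 + 246/a - t/24)
I(11, 223) - V = (18 + 246/11 - 1/24*223) - 1*82272 = (18 + 246*(1/11) - 223/24) - 82272 = (18 + 246/11 - 223/24) - 82272 = 8203/264 - 82272 = -21711605/264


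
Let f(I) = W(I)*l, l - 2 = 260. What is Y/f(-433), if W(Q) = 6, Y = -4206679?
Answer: -4206679/1572 ≈ -2676.0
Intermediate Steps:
l = 262 (l = 2 + 260 = 262)
f(I) = 1572 (f(I) = 6*262 = 1572)
Y/f(-433) = -4206679/1572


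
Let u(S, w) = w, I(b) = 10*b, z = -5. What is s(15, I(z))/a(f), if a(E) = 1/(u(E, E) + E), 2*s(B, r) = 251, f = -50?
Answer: -12550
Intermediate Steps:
s(B, r) = 251/2 (s(B, r) = (½)*251 = 251/2)
a(E) = 1/(2*E) (a(E) = 1/(E + E) = 1/(2*E))
s(15, I(z))/a(f) = 251/(2*(((½)/(-50)))) = 251/(2*(((½)*(-1/50)))) = 251/(2*(-1/100)) = (251/2)*(-100) = -12550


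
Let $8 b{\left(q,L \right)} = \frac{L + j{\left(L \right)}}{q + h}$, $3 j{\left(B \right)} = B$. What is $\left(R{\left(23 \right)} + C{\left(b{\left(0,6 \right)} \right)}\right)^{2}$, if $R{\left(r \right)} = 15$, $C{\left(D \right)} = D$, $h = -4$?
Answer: $\frac{3481}{16} \approx 217.56$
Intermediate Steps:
$j{\left(B \right)} = \frac{B}{3}$
$b{\left(q,L \right)} = \frac{L}{6 \left(-4 + q\right)}$ ($b{\left(q,L \right)} = \frac{\left(L + \frac{L}{3}\right) \frac{1}{q - 4}}{8} = \frac{\frac{4 L}{3} \frac{1}{-4 + q}}{8} = \frac{\frac{4}{3} L \frac{1}{-4 + q}}{8} = \frac{L}{6 \left(-4 + q\right)}$)
$\left(R{\left(23 \right)} + C{\left(b{\left(0,6 \right)} \right)}\right)^{2} = \left(15 + \frac{1}{6} \cdot 6 \frac{1}{-4 + 0}\right)^{2} = \left(15 + \frac{1}{6} \cdot 6 \frac{1}{-4}\right)^{2} = \left(15 + \frac{1}{6} \cdot 6 \left(- \frac{1}{4}\right)\right)^{2} = \left(15 - \frac{1}{4}\right)^{2} = \left(\frac{59}{4}\right)^{2} = \frac{3481}{16}$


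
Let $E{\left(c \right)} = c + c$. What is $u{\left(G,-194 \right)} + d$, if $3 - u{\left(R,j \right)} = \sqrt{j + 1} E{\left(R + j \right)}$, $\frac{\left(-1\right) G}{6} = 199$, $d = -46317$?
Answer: $-46314 + 2776 i \sqrt{193} \approx -46314.0 + 38565.0 i$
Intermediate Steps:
$E{\left(c \right)} = 2 c$
$G = -1194$ ($G = \left(-6\right) 199 = -1194$)
$u{\left(R,j \right)} = 3 - \sqrt{1 + j} \left(2 R + 2 j\right)$ ($u{\left(R,j \right)} = 3 - \sqrt{j + 1} \cdot 2 \left(R + j\right) = 3 - \sqrt{1 + j} \left(2 R + 2 j\right)$)
$u{\left(G,-194 \right)} + d = \left(3 - 2 \sqrt{1 - 194} \left(-1194 - 194\right)\right) - 46317 = \left(3 - 2 \sqrt{-193} \left(-1388\right)\right) - 46317 = \left(3 - 2 i \sqrt{193} \left(-1388\right)\right) - 46317 = \left(3 + 2776 i \sqrt{193}\right) - 46317 = -46314 + 2776 i \sqrt{193}$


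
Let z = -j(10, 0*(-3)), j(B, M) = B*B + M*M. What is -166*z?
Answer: 16600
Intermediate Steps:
j(B, M) = B² + M²
z = -100 (z = -(10² + (0*(-3))²) = -(100 + 0²) = -(100 + 0) = -1*100 = -100)
-166*z = -166*(-100) = 16600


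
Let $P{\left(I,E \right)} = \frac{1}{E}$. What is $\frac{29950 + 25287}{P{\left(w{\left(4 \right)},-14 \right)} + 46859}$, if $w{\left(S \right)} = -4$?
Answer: $\frac{773318}{656025} \approx 1.1788$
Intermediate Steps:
$\frac{29950 + 25287}{P{\left(w{\left(4 \right)},-14 \right)} + 46859} = \frac{29950 + 25287}{\frac{1}{-14} + 46859} = \frac{55237}{- \frac{1}{14} + 46859} = \frac{55237}{\frac{656025}{14}} = 55237 \cdot \frac{14}{656025} = \frac{773318}{656025}$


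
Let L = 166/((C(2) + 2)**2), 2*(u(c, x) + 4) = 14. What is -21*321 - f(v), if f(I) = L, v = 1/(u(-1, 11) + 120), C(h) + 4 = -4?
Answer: -121421/18 ≈ -6745.6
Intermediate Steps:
C(h) = -8 (C(h) = -4 - 4 = -8)
u(c, x) = 3 (u(c, x) = -4 + (1/2)*14 = -4 + 7 = 3)
v = 1/123 (v = 1/(3 + 120) = 1/123 ≈ 0.0081301)
L = 83/18 (L = 166/((-8 + 2)**2) = 166/((-6)**2) = 166/36 = 166*(1/36) = 83/18 ≈ 4.6111)
f(I) = 83/18
-21*321 - f(v) = -21*321 - 1*83/18 = -6741 - 83/18 = -121421/18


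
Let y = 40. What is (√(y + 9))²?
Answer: 49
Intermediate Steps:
(√(y + 9))² = (√(40 + 9))² = (√49)² = 7² = 49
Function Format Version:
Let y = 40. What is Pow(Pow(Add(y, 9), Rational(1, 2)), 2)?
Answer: 49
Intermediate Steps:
Pow(Pow(Add(y, 9), Rational(1, 2)), 2) = Pow(Pow(Add(40, 9), Rational(1, 2)), 2) = Pow(Pow(49, Rational(1, 2)), 2) = Pow(7, 2) = 49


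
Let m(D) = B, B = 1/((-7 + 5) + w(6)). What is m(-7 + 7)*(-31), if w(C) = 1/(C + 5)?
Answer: 341/21 ≈ 16.238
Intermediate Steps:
w(C) = 1/(5 + C)
B = -11/21 (B = 1/((-7 + 5) + 1/(5 + 6)) = 1/(-2 + 1/11) = 1/(-21/11) = -11/21 ≈ -0.52381)
m(D) = -11/21
m(-7 + 7)*(-31) = -11/21*(-31) = 341/21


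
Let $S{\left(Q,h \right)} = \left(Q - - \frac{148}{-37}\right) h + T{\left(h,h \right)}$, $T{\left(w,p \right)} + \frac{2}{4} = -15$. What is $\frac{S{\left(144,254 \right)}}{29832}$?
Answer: $\frac{71089}{59664} \approx 1.1915$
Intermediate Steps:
$T{\left(w,p \right)} = - \frac{31}{2}$ ($T{\left(w,p \right)} = - \frac{1}{2} - 15 = - \frac{31}{2}$)
$S{\left(Q,h \right)} = - \frac{31}{2} + h \left(-4 + Q\right)$ ($S{\left(Q,h \right)} = \left(Q - - \frac{148}{-37}\right) h - \frac{31}{2} = \left(Q - \left(-148\right) \left(- \frac{1}{37}\right)\right) h - \frac{31}{2} = \left(Q - 4\right) h - \frac{31}{2} = \left(-4 + Q\right) h - \frac{31}{2} = h \left(-4 + Q\right) - \frac{31}{2} = - \frac{31}{2} + h \left(-4 + Q\right)$)
$\frac{S{\left(144,254 \right)}}{29832} = \frac{- \frac{31}{2} - 1016 + 144 \cdot 254}{29832} = \left(- \frac{31}{2} - 1016 + 36576\right) \frac{1}{29832} = \frac{71089}{2} \cdot \frac{1}{29832} = \frac{71089}{59664}$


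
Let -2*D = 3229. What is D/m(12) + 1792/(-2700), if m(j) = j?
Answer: -730109/5400 ≈ -135.21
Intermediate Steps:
D = -3229/2 (D = -½*3229 = -3229/2 ≈ -1614.5)
D/m(12) + 1792/(-2700) = -3229/2/12 + 1792/(-2700) = -3229/2*1/12 + 1792*(-1/2700) = -3229/24 - 448/675 = -730109/5400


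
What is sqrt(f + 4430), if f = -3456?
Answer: sqrt(974) ≈ 31.209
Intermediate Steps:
sqrt(f + 4430) = sqrt(-3456 + 4430) = sqrt(974)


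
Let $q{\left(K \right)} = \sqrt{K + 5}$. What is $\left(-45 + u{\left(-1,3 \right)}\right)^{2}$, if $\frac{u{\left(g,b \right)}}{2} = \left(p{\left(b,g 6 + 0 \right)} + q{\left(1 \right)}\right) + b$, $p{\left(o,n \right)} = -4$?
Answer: $2233 - 188 \sqrt{6} \approx 1772.5$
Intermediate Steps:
$q{\left(K \right)} = \sqrt{5 + K}$
$u{\left(g,b \right)} = -8 + 2 b + 2 \sqrt{6}$ ($u{\left(g,b \right)} = 2 \left(\left(-4 + \sqrt{5 + 1}\right) + b\right) = 2 \left(\left(-4 + \sqrt{6}\right) + b\right) = 2 \left(-4 + b + \sqrt{6}\right) = -8 + 2 b + 2 \sqrt{6}$)
$\left(-45 + u{\left(-1,3 \right)}\right)^{2} = \left(-45 + \left(-8 + 2 \cdot 3 + 2 \sqrt{6}\right)\right)^{2} = \left(-45 + \left(-8 + 6 + 2 \sqrt{6}\right)\right)^{2} = \left(-45 - \left(2 - 2 \sqrt{6}\right)\right)^{2} = \left(-47 + 2 \sqrt{6}\right)^{2}$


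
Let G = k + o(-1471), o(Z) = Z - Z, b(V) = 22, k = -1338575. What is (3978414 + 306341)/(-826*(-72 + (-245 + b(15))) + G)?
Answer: -856951/218981 ≈ -3.9134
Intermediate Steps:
o(Z) = 0
G = -1338575 (G = -1338575 + 0 = -1338575)
(3978414 + 306341)/(-826*(-72 + (-245 + b(15))) + G) = (3978414 + 306341)/(-826*(-72 + (-245 + 22)) - 1338575) = 4284755/(-826*(-72 - 223) - 1338575) = 4284755/(-826*(-295) - 1338575) = 4284755/(243670 - 1338575) = 4284755/(-1094905) = 4284755*(-1/1094905) = -856951/218981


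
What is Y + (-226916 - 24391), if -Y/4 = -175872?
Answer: 452181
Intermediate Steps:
Y = 703488 (Y = -4*(-175872) = 703488)
Y + (-226916 - 24391) = 703488 + (-226916 - 24391) = 703488 - 251307 = 452181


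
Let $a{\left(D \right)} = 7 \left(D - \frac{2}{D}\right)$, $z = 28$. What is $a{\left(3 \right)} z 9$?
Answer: $4116$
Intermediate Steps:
$a{\left(D \right)} = - \frac{14}{D} + 7 D$
$a{\left(3 \right)} z 9 = \left(- \frac{14}{3} + 7 \cdot 3\right) 28 \cdot 9 = \left(\left(-14\right) \frac{1}{3} + 21\right) 28 \cdot 9 = \left(- \frac{14}{3} + 21\right) 28 \cdot 9 = \frac{49}{3} \cdot 28 \cdot 9 = \frac{1372}{3} \cdot 9 = 4116$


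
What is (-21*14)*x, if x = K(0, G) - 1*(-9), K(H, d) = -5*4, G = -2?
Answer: 3234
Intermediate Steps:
K(H, d) = -20
x = -11 (x = -20 - 1*(-9) = -20 + 9 = -11)
(-21*14)*x = -21*14*(-11) = -294*(-11) = 3234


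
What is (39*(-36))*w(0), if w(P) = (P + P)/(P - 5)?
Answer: 0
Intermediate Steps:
w(P) = 2*P/(-5 + P) (w(P) = (2*P)/(-5 + P) = 2*P/(-5 + P))
(39*(-36))*w(0) = (39*(-36))*(2*0/(-5 + 0)) = -2808*0/(-5) = -2808*0*(-1)/5 = -1404*0 = 0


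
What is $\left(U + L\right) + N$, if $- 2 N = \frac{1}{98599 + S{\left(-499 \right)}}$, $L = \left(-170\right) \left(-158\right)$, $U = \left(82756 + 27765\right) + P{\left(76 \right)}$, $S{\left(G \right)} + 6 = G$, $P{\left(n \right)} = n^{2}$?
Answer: $\frac{28085685515}{196188} \approx 1.4316 \cdot 10^{5}$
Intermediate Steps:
$S{\left(G \right)} = -6 + G$
$U = 116297$ ($U = \left(82756 + 27765\right) + 76^{2} = 110521 + 5776 = 116297$)
$L = 26860$
$N = - \frac{1}{196188}$ ($N = - \frac{1}{2 \left(98599 - 505\right)} = - \frac{1}{2 \cdot 98094} = \left(- \frac{1}{2}\right) \frac{1}{98094} = - \frac{1}{196188} \approx -5.0972 \cdot 10^{-6}$)
$\left(U + L\right) + N = \left(116297 + 26860\right) - \frac{1}{196188} = 143157 - \frac{1}{196188} = \frac{28085685515}{196188}$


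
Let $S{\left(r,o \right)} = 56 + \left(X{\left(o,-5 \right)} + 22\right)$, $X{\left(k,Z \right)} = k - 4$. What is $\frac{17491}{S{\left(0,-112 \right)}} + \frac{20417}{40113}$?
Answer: $- \frac{700840637}{1524294} \approx -459.78$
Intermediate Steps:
$X{\left(k,Z \right)} = -4 + k$ ($X{\left(k,Z \right)} = k - 4 = -4 + k$)
$S{\left(r,o \right)} = 74 + o$ ($S{\left(r,o \right)} = 56 + \left(\left(-4 + o\right) + 22\right) = 56 + \left(18 + o\right) = 74 + o$)
$\frac{17491}{S{\left(0,-112 \right)}} + \frac{20417}{40113} = \frac{17491}{74 - 112} + \frac{20417}{40113} = \frac{17491}{-38} + 20417 \cdot \frac{1}{40113} = 17491 \left(- \frac{1}{38}\right) + \frac{20417}{40113} = - \frac{17491}{38} + \frac{20417}{40113} = - \frac{700840637}{1524294}$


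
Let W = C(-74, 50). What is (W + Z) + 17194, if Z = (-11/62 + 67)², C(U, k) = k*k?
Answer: 92868185/3844 ≈ 24159.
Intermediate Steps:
C(U, k) = k²
W = 2500 (W = 50² = 2500)
Z = 17164449/3844 (Z = (-11*1/62 + 67)² = (-11/62 + 67)² = (4143/62)² = 17164449/3844 ≈ 4465.3)
(W + Z) + 17194 = (2500 + 17164449/3844) + 17194 = 26774449/3844 + 17194 = 92868185/3844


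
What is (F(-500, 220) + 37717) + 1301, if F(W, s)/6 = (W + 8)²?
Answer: 1491402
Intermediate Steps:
F(W, s) = 6*(8 + W)² (F(W, s) = 6*(W + 8)² = 6*(8 + W)²)
(F(-500, 220) + 37717) + 1301 = (6*(8 - 500)² + 37717) + 1301 = (6*(-492)² + 37717) + 1301 = (6*242064 + 37717) + 1301 = (1452384 + 37717) + 1301 = 1490101 + 1301 = 1491402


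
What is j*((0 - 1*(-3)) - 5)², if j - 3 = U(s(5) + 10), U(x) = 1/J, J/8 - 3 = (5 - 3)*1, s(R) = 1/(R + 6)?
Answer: 121/10 ≈ 12.100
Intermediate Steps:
s(R) = 1/(6 + R)
J = 40 (J = 24 + 8*((5 - 3)*1) = 24 + 8*(2*1) = 24 + 8*2 = 24 + 16 = 40)
U(x) = 1/40
j = 121/40 (j = 3 + 1/40 = 121/40 ≈ 3.0250)
j*((0 - 1*(-3)) - 5)² = 121*((0 - 1*(-3)) - 5)²/40 = 121*((0 + 3) - 5)²/40 = 121*(3 - 5)²/40 = (121/40)*(-2)² = (121/40)*4 = 121/10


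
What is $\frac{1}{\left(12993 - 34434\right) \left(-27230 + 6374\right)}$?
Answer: $\frac{1}{447173496} \approx 2.2363 \cdot 10^{-9}$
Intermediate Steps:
$\frac{1}{\left(12993 - 34434\right) \left(-27230 + 6374\right)} = \frac{1}{\left(-21441\right) \left(-20856\right)} = \frac{1}{447173496}$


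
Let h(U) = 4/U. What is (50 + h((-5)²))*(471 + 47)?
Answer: 649572/25 ≈ 25983.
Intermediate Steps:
(50 + h((-5)²))*(471 + 47) = (50 + 4/((-5)²))*(471 + 47) = (50 + 4/25)*518 = (1254/25)*518 = 649572/25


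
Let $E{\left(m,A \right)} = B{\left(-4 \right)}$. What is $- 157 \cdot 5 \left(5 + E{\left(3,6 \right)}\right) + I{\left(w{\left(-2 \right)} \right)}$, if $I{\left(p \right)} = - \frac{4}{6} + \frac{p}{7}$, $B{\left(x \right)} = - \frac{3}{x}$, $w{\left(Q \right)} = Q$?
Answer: $- \frac{379235}{84} \approx -4514.7$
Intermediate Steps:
$I{\left(p \right)} = - \frac{2}{3} + \frac{p}{7}$ ($I{\left(p \right)} = \left(-4\right) \frac{1}{6} + p \frac{1}{7} = - \frac{2}{3} + \frac{p}{7}$)
$E{\left(m,A \right)} = \frac{3}{4}$ ($E{\left(m,A \right)} = - \frac{3}{-4} = \left(-3\right) \left(- \frac{1}{4}\right) = \frac{3}{4}$)
$- 157 \cdot 5 \left(5 + E{\left(3,6 \right)}\right) + I{\left(w{\left(-2 \right)} \right)} = - 157 \cdot 5 \left(5 + \frac{3}{4}\right) + \left(- \frac{2}{3} + \frac{1}{7} \left(-2\right)\right) = - 157 \cdot 5 \cdot \frac{23}{4} - \frac{20}{21} = \left(-157\right) \frac{115}{4} - \frac{20}{21} = - \frac{18055}{4} - \frac{20}{21} = - \frac{379235}{84}$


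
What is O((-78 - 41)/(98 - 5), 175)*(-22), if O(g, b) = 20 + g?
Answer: -38302/93 ≈ -411.85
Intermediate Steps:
O((-78 - 41)/(98 - 5), 175)*(-22) = (20 + (-78 - 41)/(98 - 5))*(-22) = (20 - 119/93)*(-22) = (1741/93)*(-22) = -38302/93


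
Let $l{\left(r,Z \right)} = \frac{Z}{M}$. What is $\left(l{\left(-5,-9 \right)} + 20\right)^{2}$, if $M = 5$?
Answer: $\frac{8281}{25} \approx 331.24$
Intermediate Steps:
$l{\left(r,Z \right)} = \frac{Z}{5}$
$\left(l{\left(-5,-9 \right)} + 20\right)^{2} = \left(\frac{1}{5} \left(-9\right) + 20\right)^{2} = \left(- \frac{9}{5} + 20\right)^{2} = \left(\frac{91}{5}\right)^{2} = \frac{8281}{25}$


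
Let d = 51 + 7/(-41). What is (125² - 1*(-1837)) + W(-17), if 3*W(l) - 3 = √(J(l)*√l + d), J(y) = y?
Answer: 17463 + √(85444 - 28577*I*√17)/123 ≈ 17466.0 - 1.4094*I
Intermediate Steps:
d = 2084/41 (d = 51 + 7*(-1/41) = 51 - 7/41 = 2084/41 ≈ 50.829)
W(l) = 1 + √(2084/41 + l^(3/2))/3 (W(l) = 1 + √(l*√l + 2084/41)/3 = 1 + √(l^(3/2) + 2084/41)/3 = 1 + √(2084/41 + l^(3/2))/3)
(125² - 1*(-1837)) + W(-17) = (125² - 1*(-1837)) + (1 + √(85444 + 1681*(-17)^(3/2))/123) = (15625 + 1837) + (1 + √(85444 + 1681*(-17*I*√17))/123) = 17462 + (1 + √(85444 - 28577*I*√17)/123) = 17463 + √(85444 - 28577*I*√17)/123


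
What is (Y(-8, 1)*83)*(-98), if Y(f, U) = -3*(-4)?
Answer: -97608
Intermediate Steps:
Y(f, U) = 12
(Y(-8, 1)*83)*(-98) = (12*83)*(-98) = 996*(-98) = -97608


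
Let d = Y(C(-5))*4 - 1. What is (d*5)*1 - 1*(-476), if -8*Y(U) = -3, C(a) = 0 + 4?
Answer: 957/2 ≈ 478.50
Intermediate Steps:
C(a) = 4
Y(U) = 3/8 (Y(U) = -⅛*(-3) = 3/8)
d = ½ (d = (3/8)*4 - 1 = 3/2 - 1 = ½ ≈ 0.50000)
(d*5)*1 - 1*(-476) = ((½)*5)*1 - 1*(-476) = (5/2)*1 + 476 = 5/2 + 476 = 957/2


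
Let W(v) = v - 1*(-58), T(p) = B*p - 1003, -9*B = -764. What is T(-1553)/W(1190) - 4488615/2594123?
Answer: -242441496809/2241322272 ≈ -108.17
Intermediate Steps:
B = 764/9 (B = -⅑*(-764) = 764/9 ≈ 84.889)
T(p) = -1003 + 764*p/9 (T(p) = 764*p/9 - 1003 = -1003 + 764*p/9)
W(v) = 58 + v (W(v) = v + 58 = 58 + v)
T(-1553)/W(1190) - 4488615/2594123 = (-1003 + (764/9)*(-1553))/(58 + 1190) - 4488615/2594123 = (-1003 - 1186492/9)/1248 - 4488615*1/2594123 = -1195519/9*1/1248 - 4488615/2594123 = -91963/864 - 4488615/2594123 = -242441496809/2241322272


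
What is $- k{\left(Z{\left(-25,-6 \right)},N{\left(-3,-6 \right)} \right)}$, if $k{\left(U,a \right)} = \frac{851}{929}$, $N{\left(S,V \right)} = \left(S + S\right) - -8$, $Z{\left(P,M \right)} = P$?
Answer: $- \frac{851}{929} \approx -0.91604$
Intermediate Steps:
$N{\left(S,V \right)} = 8 + 2 S$ ($N{\left(S,V \right)} = 2 S + 8 = 8 + 2 S$)
$k{\left(U,a \right)} = \frac{851}{929}$ ($k{\left(U,a \right)} = 851 \cdot \frac{1}{929} = \frac{851}{929}$)
$- k{\left(Z{\left(-25,-6 \right)},N{\left(-3,-6 \right)} \right)} = \left(-1\right) \frac{851}{929} = - \frac{851}{929}$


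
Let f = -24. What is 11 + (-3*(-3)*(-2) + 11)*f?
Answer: 179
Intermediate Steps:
11 + (-3*(-3)*(-2) + 11)*f = 11 + (-3*(-3)*(-2) + 11)*(-24) = 11 + (9*(-2) + 11)*(-24) = 11 + (-18 + 11)*(-24) = 11 - 7*(-24) = 11 + 168 = 179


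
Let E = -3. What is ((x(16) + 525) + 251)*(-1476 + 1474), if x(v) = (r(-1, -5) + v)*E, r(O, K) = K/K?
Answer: -1450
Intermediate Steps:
r(O, K) = 1
x(v) = -3 - 3*v (x(v) = (1 + v)*(-3) = -3 - 3*v)
((x(16) + 525) + 251)*(-1476 + 1474) = (((-3 - 3*16) + 525) + 251)*(-1476 + 1474) = (((-3 - 48) + 525) + 251)*(-2) = ((-51 + 525) + 251)*(-2) = (474 + 251)*(-2) = 725*(-2) = -1450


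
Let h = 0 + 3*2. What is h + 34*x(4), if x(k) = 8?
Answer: 278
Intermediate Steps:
h = 6 (h = 0 + 6 = 6)
h + 34*x(4) = 6 + 34*8 = 6 + 272 = 278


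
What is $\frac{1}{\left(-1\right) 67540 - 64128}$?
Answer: $- \frac{1}{131668} \approx -7.5949 \cdot 10^{-6}$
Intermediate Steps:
$\frac{1}{\left(-1\right) 67540 - 64128} = \frac{1}{-67540 - 64128} = \frac{1}{-131668} = - \frac{1}{131668}$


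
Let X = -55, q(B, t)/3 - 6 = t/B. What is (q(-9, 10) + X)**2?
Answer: 14641/9 ≈ 1626.8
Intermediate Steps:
q(B, t) = 18 + 3*t/B (q(B, t) = 18 + 3*(t/B) = 18 + 3*t/B)
(q(-9, 10) + X)**2 = ((18 + 3*10/(-9)) - 55)**2 = ((18 + 3*10*(-1/9)) - 55)**2 = ((18 - 10/3) - 55)**2 = (44/3 - 55)**2 = (-121/3)**2 = 14641/9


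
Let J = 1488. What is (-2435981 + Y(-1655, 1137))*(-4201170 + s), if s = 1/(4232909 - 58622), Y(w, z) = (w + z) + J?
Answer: 42702518389728688679/4174287 ≈ 1.0230e+13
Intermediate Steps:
Y(w, z) = 1488 + w + z (Y(w, z) = (w + z) + 1488 = 1488 + w + z)
s = 1/4174287 ≈ 2.3956e-7
(-2435981 + Y(-1655, 1137))*(-4201170 + s) = (-2435981 + (1488 - 1655 + 1137))*(-4201170 + 1/4174287) = (-2435981 + 970)*(-17536889315789/4174287) = -2435011*(-17536889315789/4174287) = 42702518389728688679/4174287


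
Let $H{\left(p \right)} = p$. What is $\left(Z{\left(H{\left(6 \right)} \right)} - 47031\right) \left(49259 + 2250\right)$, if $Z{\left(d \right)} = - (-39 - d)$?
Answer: $-2420201874$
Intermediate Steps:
$Z{\left(d \right)} = 39 + d$
$\left(Z{\left(H{\left(6 \right)} \right)} - 47031\right) \left(49259 + 2250\right) = \left(\left(39 + 6\right) - 47031\right) \left(49259 + 2250\right) = \left(45 - 47031\right) 51509 = \left(-46986\right) 51509 = -2420201874$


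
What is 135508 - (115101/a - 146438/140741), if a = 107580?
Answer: 683904968464813/5046972260 ≈ 1.3551e+5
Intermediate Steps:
135508 - (115101/a - 146438/140741) = 135508 - (115101/107580 - 146438/140741) = 135508 - (115101*(1/107580) - 146438*1/140741) = 135508 - (38367/35860 - 146438/140741) = 135508 - 1*148543267/5046972260 = 135508 - 148543267/5046972260 = 683904968464813/5046972260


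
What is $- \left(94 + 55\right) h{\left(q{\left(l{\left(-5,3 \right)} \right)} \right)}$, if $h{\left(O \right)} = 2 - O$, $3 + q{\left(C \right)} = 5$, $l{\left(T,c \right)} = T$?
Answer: $0$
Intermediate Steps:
$q{\left(C \right)} = 2$ ($q{\left(C \right)} = -3 + 5 = 2$)
$- \left(94 + 55\right) h{\left(q{\left(l{\left(-5,3 \right)} \right)} \right)} = - \left(94 + 55\right) \left(2 - 2\right) = - 149 \left(2 - 2\right) = - 149 \cdot 0 = \left(-1\right) 0 = 0$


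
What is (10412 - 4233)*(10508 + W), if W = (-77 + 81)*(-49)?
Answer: 63717848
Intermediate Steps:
W = -196 (W = 4*(-49) = -196)
(10412 - 4233)*(10508 + W) = (10412 - 4233)*(10508 - 196) = 6179*10312 = 63717848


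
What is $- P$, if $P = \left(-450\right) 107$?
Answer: $48150$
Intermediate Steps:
$P = -48150$
$- P = \left(-1\right) \left(-48150\right) = 48150$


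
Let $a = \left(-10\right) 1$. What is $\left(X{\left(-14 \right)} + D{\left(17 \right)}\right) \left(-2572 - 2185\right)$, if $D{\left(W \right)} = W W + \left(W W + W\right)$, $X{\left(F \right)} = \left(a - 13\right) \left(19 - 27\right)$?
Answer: $-3705703$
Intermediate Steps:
$a = -10$
$X{\left(F \right)} = 184$ ($X{\left(F \right)} = \left(-10 - 13\right) \left(19 - 27\right) = \left(-23\right) \left(-8\right) = 184$)
$D{\left(W \right)} = W + 2 W^{2}$ ($D{\left(W \right)} = W^{2} + \left(W^{2} + W\right) = W^{2} + \left(W + W^{2}\right) = W + 2 W^{2}$)
$\left(X{\left(-14 \right)} + D{\left(17 \right)}\right) \left(-2572 - 2185\right) = \left(184 + 17 \left(1 + 2 \cdot 17\right)\right) \left(-2572 - 2185\right) = \left(184 + 17 \left(1 + 34\right)\right) \left(-4757\right) = \left(184 + 17 \cdot 35\right) \left(-4757\right) = \left(184 + 595\right) \left(-4757\right) = 779 \left(-4757\right) = -3705703$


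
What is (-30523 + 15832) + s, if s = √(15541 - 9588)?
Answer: -14691 + √5953 ≈ -14614.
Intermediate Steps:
s = √5953 ≈ 77.156
(-30523 + 15832) + s = (-30523 + 15832) + √5953 = -14691 + √5953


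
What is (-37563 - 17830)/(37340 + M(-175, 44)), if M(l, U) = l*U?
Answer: -4261/2280 ≈ -1.8689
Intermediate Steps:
M(l, U) = U*l
(-37563 - 17830)/(37340 + M(-175, 44)) = (-37563 - 17830)/(37340 + 44*(-175)) = -55393/(37340 - 7700) = -55393/29640 = -55393*1/29640 = -4261/2280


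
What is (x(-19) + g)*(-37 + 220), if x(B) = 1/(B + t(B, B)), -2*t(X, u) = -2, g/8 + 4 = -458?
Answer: -4058269/6 ≈ -6.7638e+5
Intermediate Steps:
g = -3696 (g = -32 + 8*(-458) = -32 - 3664 = -3696)
t(X, u) = 1 (t(X, u) = -½*(-2) = 1)
x(B) = 1/(1 + B) (x(B) = 1/(B + 1) = 1/(1 + B))
(x(-19) + g)*(-37 + 220) = (1/(1 - 19) - 3696)*(-37 + 220) = (1/(-18) - 3696)*183 = (-1/18 - 3696)*183 = -66529/18*183 = -4058269/6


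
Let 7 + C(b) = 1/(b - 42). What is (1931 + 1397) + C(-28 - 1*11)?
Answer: 269000/81 ≈ 3321.0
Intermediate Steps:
C(b) = -7 + 1/(-42 + b) (C(b) = -7 + 1/(b - 42) = -7 + 1/(-42 + b))
(1931 + 1397) + C(-28 - 1*11) = (1931 + 1397) + (295 - 7*(-28 - 1*11))/(-42 + (-28 - 1*11)) = 3328 + (295 - 7*(-28 - 11))/(-42 + (-28 - 11)) = 3328 + (295 - 7*(-39))/(-42 - 39) = 3328 + (295 + 273)/(-81) = 3328 - 1/81*568 = 3328 - 568/81 = 269000/81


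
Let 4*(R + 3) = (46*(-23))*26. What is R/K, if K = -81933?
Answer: 6880/81933 ≈ 0.083971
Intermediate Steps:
R = -6880 (R = -3 + ((46*(-23))*26)/4 = -3 + (-1058*26)/4 = -3 + (¼)*(-27508) = -3 - 6877 = -6880)
R/K = -6880/(-81933) = -6880*(-1/81933) = 6880/81933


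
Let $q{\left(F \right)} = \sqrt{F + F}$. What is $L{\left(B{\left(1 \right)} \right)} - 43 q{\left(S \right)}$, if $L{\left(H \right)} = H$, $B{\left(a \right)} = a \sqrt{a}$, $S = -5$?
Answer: $1 - 43 i \sqrt{10} \approx 1.0 - 135.98 i$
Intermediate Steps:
$B{\left(a \right)} = a^{\frac{3}{2}}$
$q{\left(F \right)} = \sqrt{2} \sqrt{F}$ ($q{\left(F \right)} = \sqrt{2 F} = \sqrt{2} \sqrt{F}$)
$L{\left(B{\left(1 \right)} \right)} - 43 q{\left(S \right)} = 1^{\frac{3}{2}} - 43 \sqrt{2} \sqrt{-5} = 1 - 43 \sqrt{2} i \sqrt{5} = 1 - 43 i \sqrt{10}$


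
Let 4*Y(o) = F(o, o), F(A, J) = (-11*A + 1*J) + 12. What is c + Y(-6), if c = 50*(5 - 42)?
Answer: -1832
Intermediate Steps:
F(A, J) = 12 + J - 11*A (F(A, J) = (-11*A + J) + 12 = (J - 11*A) + 12 = 12 + J - 11*A)
Y(o) = 3 - 5*o/2 (Y(o) = (12 + o - 11*o)/4 = (12 - 10*o)/4 = 3 - 5*o/2)
c = -1850 (c = 50*(-37) = -1850)
c + Y(-6) = -1850 + (3 - 5/2*(-6)) = -1850 + (3 + 15) = -1850 + 18 = -1832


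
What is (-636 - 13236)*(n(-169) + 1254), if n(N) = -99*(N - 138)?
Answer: -439007184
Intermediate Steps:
n(N) = 13662 - 99*N (n(N) = -99*(-138 + N) = 13662 - 99*N)
(-636 - 13236)*(n(-169) + 1254) = (-636 - 13236)*((13662 - 99*(-169)) + 1254) = -13872*((13662 + 16731) + 1254) = -13872*(30393 + 1254) = -13872*31647 = -439007184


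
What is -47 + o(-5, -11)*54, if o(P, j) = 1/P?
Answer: -289/5 ≈ -57.800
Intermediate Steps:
-47 + o(-5, -11)*54 = -47 + 54/(-5) = -47 - ⅕*54 = -47 - 54/5 = -289/5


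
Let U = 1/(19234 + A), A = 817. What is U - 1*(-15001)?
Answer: 300785052/20051 ≈ 15001.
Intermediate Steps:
U = 1/20051 (U = 1/(19234 + 817) = 1/20051 ≈ 4.9873e-5)
U - 1*(-15001) = 1/20051 - 1*(-15001) = 1/20051 + 15001 = 300785052/20051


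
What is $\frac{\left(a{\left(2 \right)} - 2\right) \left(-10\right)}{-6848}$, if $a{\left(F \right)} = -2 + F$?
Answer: $- \frac{5}{1712} \approx -0.0029206$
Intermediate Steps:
$\frac{\left(a{\left(2 \right)} - 2\right) \left(-10\right)}{-6848} = \frac{\left(\left(-2 + 2\right) - 2\right) \left(-10\right)}{-6848} = \left(0 - 2\right) \left(-10\right) \left(- \frac{1}{6848}\right) = \left(-2\right) \left(-10\right) \left(- \frac{1}{6848}\right) = 20 \left(- \frac{1}{6848}\right) = - \frac{5}{1712}$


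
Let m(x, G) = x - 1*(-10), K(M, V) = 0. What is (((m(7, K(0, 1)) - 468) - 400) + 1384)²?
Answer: 284089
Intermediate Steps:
m(x, G) = 10 + x (m(x, G) = x + 10 = 10 + x)
(((m(7, K(0, 1)) - 468) - 400) + 1384)² = ((((10 + 7) - 468) - 400) + 1384)² = (((17 - 468) - 400) + 1384)² = ((-451 - 400) + 1384)² = (-851 + 1384)² = 533² = 284089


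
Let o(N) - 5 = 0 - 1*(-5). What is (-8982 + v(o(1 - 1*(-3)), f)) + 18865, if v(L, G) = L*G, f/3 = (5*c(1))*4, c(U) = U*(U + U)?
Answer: 11083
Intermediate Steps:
c(U) = 2*U**2 (c(U) = U*(2*U) = 2*U**2)
o(N) = 10 (o(N) = 5 + (0 - 1*(-5)) = 5 + (0 + 5) = 5 + 5 = 10)
f = 120 (f = 3*((5*(2*1**2))*4) = 3*((5*(2*1))*4) = 3*((5*2)*4) = 3*(10*4) = 3*40 = 120)
v(L, G) = G*L
(-8982 + v(o(1 - 1*(-3)), f)) + 18865 = (-8982 + 120*10) + 18865 = (-8982 + 1200) + 18865 = -7782 + 18865 = 11083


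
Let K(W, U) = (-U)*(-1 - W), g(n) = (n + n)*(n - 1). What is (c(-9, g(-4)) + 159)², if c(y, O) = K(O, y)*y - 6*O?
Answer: 10497600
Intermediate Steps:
g(n) = 2*n*(-1 + n) (g(n) = (2*n)*(-1 + n) = 2*n*(-1 + n))
K(W, U) = -U*(-1 - W)
c(y, O) = -6*O + y²*(1 + O) (c(y, O) = (y*(1 + O))*y - 6*O = y²*(1 + O) - 6*O = -6*O + y²*(1 + O))
(c(-9, g(-4)) + 159)² = ((-12*(-4)*(-1 - 4) + (-9)²*(1 + 2*(-4)*(-1 - 4))) + 159)² = ((-12*(-4)*(-5) + 81*(1 + 2*(-4)*(-5))) + 159)² = ((-6*40 + 81*(1 + 40)) + 159)² = ((-240 + 81*41) + 159)² = ((-240 + 3321) + 159)² = (3081 + 159)² = 3240² = 10497600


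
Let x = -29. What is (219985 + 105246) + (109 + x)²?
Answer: 331631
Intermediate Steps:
(219985 + 105246) + (109 + x)² = (219985 + 105246) + (109 - 29)² = 325231 + 80² = 325231 + 6400 = 331631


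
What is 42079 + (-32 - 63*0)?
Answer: 42047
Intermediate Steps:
42079 + (-32 - 63*0) = 42079 + (-32 + 0) = 42079 - 32 = 42047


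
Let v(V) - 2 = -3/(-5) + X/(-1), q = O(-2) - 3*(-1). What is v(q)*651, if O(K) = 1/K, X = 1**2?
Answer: 5208/5 ≈ 1041.6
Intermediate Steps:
X = 1
q = 5/2 (q = 1/(-2) - 3*(-1) = -1/2 + 3 = 5/2 ≈ 2.5000)
v(V) = 8/5 (v(V) = 2 + (-3/(-5) + 1/(-1)) = 2 + (-3*(-1/5) + 1*(-1)) = 2 + (3/5 - 1) = 2 - 2/5 = 8/5)
v(q)*651 = (8/5)*651 = 5208/5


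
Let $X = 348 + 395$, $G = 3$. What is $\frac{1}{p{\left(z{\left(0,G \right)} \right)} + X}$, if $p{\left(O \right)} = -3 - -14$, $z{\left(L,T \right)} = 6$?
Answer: $\frac{1}{754} \approx 0.0013263$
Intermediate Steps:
$X = 743$
$p{\left(O \right)} = 11$ ($p{\left(O \right)} = -3 + 14 = 11$)
$\frac{1}{p{\left(z{\left(0,G \right)} \right)} + X} = \frac{1}{11 + 743} = \frac{1}{754}$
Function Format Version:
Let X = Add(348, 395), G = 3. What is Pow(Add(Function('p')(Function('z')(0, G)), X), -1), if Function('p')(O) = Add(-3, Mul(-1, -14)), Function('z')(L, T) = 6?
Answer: Rational(1, 754) ≈ 0.0013263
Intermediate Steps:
X = 743
Function('p')(O) = 11 (Function('p')(O) = Add(-3, 14) = 11)
Pow(Add(Function('p')(Function('z')(0, G)), X), -1) = Pow(Add(11, 743), -1) = Pow(754, -1) = Rational(1, 754)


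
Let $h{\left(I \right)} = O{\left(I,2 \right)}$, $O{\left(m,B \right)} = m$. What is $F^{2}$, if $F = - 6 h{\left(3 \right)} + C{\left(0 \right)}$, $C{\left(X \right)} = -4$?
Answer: $484$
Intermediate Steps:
$h{\left(I \right)} = I$
$F = -22$ ($F = \left(-6\right) 3 - 4 = -18 - 4 = -22$)
$F^{2} = \left(-22\right)^{2} = 484$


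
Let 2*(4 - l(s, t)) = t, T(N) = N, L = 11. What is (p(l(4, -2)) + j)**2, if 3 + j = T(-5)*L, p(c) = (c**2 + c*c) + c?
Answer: 9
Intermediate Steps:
l(s, t) = 4 - t/2
p(c) = c + 2*c**2 (p(c) = (c**2 + c**2) + c = 2*c**2 + c = c + 2*c**2)
j = -58 (j = -3 - 5*11 = -3 - 55 = -58)
(p(l(4, -2)) + j)**2 = ((4 - 1/2*(-2))*(1 + 2*(4 - 1/2*(-2))) - 58)**2 = ((4 + 1)*(1 + 2*(4 + 1)) - 58)**2 = (5*(1 + 2*5) - 58)**2 = (5*(1 + 10) - 58)**2 = (5*11 - 58)**2 = (55 - 58)**2 = (-3)**2 = 9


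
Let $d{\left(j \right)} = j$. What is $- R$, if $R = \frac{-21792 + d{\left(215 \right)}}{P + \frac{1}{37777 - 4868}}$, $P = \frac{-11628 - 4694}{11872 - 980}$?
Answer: $- \frac{3867082026878}{268564903} \approx -14399.0$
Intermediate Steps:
$P = - \frac{8161}{5446}$ ($P = - \frac{16322}{10892} = \left(-16322\right) \frac{1}{10892} = - \frac{8161}{5446} \approx -1.4985$)
$R = \frac{3867082026878}{268564903}$ ($R = \frac{-21792 + 215}{- \frac{8161}{5446} + \frac{1}{37777 - 4868}} = - \frac{21577}{- \frac{8161}{5446} + \frac{1}{32909}} = - \frac{21577}{- \frac{268564903}{179222414}} = \left(-21577\right) \left(- \frac{179222414}{268564903}\right) = \frac{3867082026878}{268564903} \approx 14399.0$)
$- R = \left(-1\right) \frac{3867082026878}{268564903} = - \frac{3867082026878}{268564903}$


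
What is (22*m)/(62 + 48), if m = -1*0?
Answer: 0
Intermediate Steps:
m = 0
(22*m)/(62 + 48) = (22*0)/(62 + 48) = 0/110 = 0*(1/110) = 0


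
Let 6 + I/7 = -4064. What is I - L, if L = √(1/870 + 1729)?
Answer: -28490 - √1308680970/870 ≈ -28532.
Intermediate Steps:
I = -28490 (I = -42 + 7*(-4064) = -42 - 28448 = -28490)
L = √1308680970/870 (L = √(1/870 + 1729) = √(1504231/870) = √1308680970/870 ≈ 41.581)
I - L = -28490 - √1308680970/870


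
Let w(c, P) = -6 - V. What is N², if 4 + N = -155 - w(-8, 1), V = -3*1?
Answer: 24336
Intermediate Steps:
V = -3
w(c, P) = -3 (w(c, P) = -6 - 1*(-3) = -6 + 3 = -3)
N = -156 (N = -4 + (-155 - 1*(-3)) = -4 + (-155 + 3) = -4 - 152 = -156)
N² = (-156)² = 24336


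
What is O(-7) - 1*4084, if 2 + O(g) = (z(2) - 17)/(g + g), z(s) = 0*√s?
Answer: -57187/14 ≈ -4084.8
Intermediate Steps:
z(s) = 0
O(g) = -2 - 17/(2*g) (O(g) = -2 + (0 - 17)/(g + g) = -2 - 17*1/(2*g) = -2 - 17/(2*g))
O(-7) - 1*4084 = (-2 - 17/2/(-7)) - 1*4084 = (-2 - 17/2*(-⅐)) - 4084 = (-2 + 17/14) - 4084 = -11/14 - 4084 = -57187/14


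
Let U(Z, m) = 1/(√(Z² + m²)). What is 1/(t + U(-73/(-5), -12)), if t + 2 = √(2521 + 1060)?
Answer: 8929/(-17858 + 5*√8929 + 8929*√3581) ≈ 0.017273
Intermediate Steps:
t = -2 + √3581 (t = -2 + √(2521 + 1060) = -2 + √3581 ≈ 57.841)
U(Z, m) = (Z² + m²)^(-½)
1/(t + U(-73/(-5), -12)) = 1/((-2 + √3581) + ((-73/(-5))² + (-12)²)^(-½)) = 1/((-2 + √3581) + ((-73*(-⅕))² + 144)^(-½)) = 1/((-2 + √3581) + ((73/5)² + 144)^(-½)) = 1/((-2 + √3581) + (5329/25 + 144)^(-½)) = 1/((-2 + √3581) + (8929/25)^(-½)) = 1/((-2 + √3581) + 5*√8929/8929) = 1/(-2 + √3581 + 5*√8929/8929)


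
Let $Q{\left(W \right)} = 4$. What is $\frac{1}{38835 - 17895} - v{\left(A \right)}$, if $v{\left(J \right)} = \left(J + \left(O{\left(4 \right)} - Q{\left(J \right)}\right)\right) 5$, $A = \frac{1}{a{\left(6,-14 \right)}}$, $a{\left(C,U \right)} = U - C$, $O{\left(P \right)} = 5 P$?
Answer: $- \frac{417491}{5235} \approx -79.75$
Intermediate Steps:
$A = - \frac{1}{20}$ ($A = \frac{1}{-14 - 6} = \frac{1}{-20} = - \frac{1}{20} \approx -0.05$)
$v{\left(J \right)} = 80 + 5 J$ ($v{\left(J \right)} = \left(J + \left(5 \cdot 4 - 4\right)\right) 5 = \left(J + \left(20 - 4\right)\right) 5 = \left(J + 16\right) 5 = \left(16 + J\right) 5 = 80 + 5 J$)
$\frac{1}{38835 - 17895} - v{\left(A \right)} = \frac{1}{38835 - 17895} - \left(80 + 5 \left(- \frac{1}{20}\right)\right) = \frac{1}{20940} - \left(80 - \frac{1}{4}\right) = \frac{1}{20940} - \frac{319}{4} = - \frac{417491}{5235}$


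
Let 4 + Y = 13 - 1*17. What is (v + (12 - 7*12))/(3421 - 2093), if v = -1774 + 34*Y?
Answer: -1059/664 ≈ -1.5949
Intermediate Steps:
Y = -8 (Y = -4 + (13 - 1*17) = -4 + (13 - 17) = -4 - 4 = -8)
v = -2046 (v = -1774 + 34*(-8) = -1774 - 272 = -2046)
(v + (12 - 7*12))/(3421 - 2093) = (-2046 + (12 - 7*12))/(3421 - 2093) = (-2046 + (12 - 84))/1328 = (-2046 - 72)*(1/1328) = -2118*1/1328 = -1059/664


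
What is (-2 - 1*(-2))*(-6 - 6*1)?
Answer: 0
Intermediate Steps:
(-2 - 1*(-2))*(-6 - 6*1) = (-2 + 2)*(-6 - 6) = 0*(-12) = 0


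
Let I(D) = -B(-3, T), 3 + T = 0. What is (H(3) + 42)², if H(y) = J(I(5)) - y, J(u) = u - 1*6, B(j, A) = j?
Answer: 1296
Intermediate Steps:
T = -3 (T = -3 + 0 = -3)
I(D) = 3 (I(D) = -1*(-3) = 3)
J(u) = -6 + u (J(u) = u - 6 = -6 + u)
H(y) = -3 - y (H(y) = (-6 + 3) - y = -3 - y)
(H(3) + 42)² = ((-3 - 1*3) + 42)² = ((-3 - 3) + 42)² = (-6 + 42)² = 36² = 1296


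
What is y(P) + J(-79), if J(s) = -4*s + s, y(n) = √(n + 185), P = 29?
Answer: 237 + √214 ≈ 251.63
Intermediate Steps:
y(n) = √(185 + n)
J(s) = -3*s
y(P) + J(-79) = √(185 + 29) - 3*(-79) = √214 + 237 = 237 + √214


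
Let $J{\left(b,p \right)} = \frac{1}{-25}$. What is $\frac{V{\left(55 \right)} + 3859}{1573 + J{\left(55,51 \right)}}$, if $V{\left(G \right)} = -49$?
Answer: $\frac{15875}{6554} \approx 2.4222$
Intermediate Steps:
$J{\left(b,p \right)} = - \frac{1}{25}$
$\frac{V{\left(55 \right)} + 3859}{1573 + J{\left(55,51 \right)}} = \frac{-49 + 3859}{1573 - \frac{1}{25}} = \frac{3810}{\frac{39324}{25}} = 3810 \cdot \frac{25}{39324} = \frac{15875}{6554}$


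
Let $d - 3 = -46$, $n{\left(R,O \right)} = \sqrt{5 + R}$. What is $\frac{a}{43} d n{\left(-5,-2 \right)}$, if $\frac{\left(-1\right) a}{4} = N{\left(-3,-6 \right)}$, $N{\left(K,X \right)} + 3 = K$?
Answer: $0$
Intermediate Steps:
$N{\left(K,X \right)} = -3 + K$
$a = 24$ ($a = - 4 \left(-3 - 3\right) = \left(-4\right) \left(-6\right) = 24$)
$d = -43$ ($d = 3 - 46 = -43$)
$\frac{a}{43} d n{\left(-5,-2 \right)} = \frac{24}{43} \left(-43\right) \sqrt{5 - 5} = 24 \cdot \frac{1}{43} \left(-43\right) \sqrt{0} = \frac{24}{43} \left(-43\right) 0 = \left(-24\right) 0 = 0$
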